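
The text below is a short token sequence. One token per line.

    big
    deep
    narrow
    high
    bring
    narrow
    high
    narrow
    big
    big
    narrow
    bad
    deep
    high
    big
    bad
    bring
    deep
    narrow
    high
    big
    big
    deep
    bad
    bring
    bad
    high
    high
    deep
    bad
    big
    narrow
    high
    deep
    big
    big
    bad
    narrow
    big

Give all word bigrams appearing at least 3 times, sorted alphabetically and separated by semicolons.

big big; narrow high

Bigram counts meeting the condition (at least 3 times):
  big big: 3
  narrow high: 4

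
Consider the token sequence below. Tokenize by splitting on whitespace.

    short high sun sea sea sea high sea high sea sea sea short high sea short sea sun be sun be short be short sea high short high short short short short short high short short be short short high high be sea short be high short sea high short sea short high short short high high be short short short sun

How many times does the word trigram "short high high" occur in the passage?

2

Scanning the 60 overlapping trigram windows for "short high high":
  position 39–41: short high high
  position 55–57: short high high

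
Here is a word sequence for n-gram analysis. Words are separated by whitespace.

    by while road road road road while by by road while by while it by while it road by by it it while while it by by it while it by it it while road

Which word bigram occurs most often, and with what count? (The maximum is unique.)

"while it", 4 times

Bigram frequencies (highest first):
  while it: 4
  by while: 3
  road road: 3
  by by: 3
  it by: 3
  by it: 3
  … (9 more, each ≤ 3)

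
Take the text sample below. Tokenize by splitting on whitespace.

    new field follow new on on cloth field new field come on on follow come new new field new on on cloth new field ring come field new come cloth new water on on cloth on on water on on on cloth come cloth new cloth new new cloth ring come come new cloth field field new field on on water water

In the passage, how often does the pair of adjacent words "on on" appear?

8

Scanning the 61 overlapping bigram windows for "on on":
  position 5–6: on on
  position 12–13: on on
  position 20–21: on on
  position 33–34: on on
  position 36–37: on on
  position 39–40: on on
  position 40–41: on on
  position 59–60: on on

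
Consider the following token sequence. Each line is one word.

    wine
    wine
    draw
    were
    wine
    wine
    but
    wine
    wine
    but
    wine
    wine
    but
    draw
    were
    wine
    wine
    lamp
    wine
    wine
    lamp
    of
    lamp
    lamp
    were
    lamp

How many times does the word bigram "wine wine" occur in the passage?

Scanning the 25 overlapping bigram windows for "wine wine":
  position 1–2: wine wine
  position 5–6: wine wine
  position 8–9: wine wine
  position 11–12: wine wine
  position 16–17: wine wine
  position 19–20: wine wine

6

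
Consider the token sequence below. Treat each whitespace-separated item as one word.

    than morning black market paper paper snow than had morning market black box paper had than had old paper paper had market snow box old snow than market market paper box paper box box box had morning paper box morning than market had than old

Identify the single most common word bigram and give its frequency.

"paper box", 3 times

Bigram frequencies (highest first):
  paper box: 3
  market paper: 2
  paper paper: 2
  snow than: 2
  than had: 2
  had morning: 2
  … (26 more, each ≤ 2)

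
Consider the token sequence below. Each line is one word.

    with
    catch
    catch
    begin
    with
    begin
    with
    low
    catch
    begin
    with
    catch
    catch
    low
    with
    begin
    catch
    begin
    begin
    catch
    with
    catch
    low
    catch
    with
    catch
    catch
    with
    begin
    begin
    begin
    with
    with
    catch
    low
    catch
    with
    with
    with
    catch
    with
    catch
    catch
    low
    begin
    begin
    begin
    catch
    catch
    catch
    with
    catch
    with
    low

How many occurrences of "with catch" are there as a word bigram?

8

Scanning the 53 overlapping bigram windows for "with catch":
  position 1–2: with catch
  position 11–12: with catch
  position 21–22: with catch
  position 25–26: with catch
  position 33–34: with catch
  position 39–40: with catch
  position 41–42: with catch
  position 51–52: with catch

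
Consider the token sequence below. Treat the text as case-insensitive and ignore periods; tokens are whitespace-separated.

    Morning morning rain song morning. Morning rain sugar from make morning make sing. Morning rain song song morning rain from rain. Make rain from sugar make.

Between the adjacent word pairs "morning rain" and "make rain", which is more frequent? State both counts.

"morning rain" (4 vs 1)

"morning rain": 4 occurrences
"make rain": 1 occurrence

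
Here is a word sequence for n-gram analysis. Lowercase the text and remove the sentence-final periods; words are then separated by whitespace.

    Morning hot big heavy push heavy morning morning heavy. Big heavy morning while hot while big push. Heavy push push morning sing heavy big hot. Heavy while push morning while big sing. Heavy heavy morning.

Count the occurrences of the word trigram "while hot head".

Scanning the 33 overlapping trigram windows for "while hot head":
  (none found)

0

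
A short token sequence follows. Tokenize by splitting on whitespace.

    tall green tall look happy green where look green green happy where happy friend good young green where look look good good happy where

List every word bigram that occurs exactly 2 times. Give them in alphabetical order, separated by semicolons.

Bigram counts meeting the condition (exactly 2 times):
  green where: 2
  happy where: 2
  where look: 2

green where; happy where; where look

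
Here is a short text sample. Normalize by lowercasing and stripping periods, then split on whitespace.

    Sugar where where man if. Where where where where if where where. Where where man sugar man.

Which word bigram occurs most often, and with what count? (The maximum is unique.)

Bigram frequencies (highest first):
  where where: 7
  where man: 2
  if where: 2
  sugar where: 1
  man if: 1
  where if: 1
  … (2 more, each ≤ 1)

"where where", 7 times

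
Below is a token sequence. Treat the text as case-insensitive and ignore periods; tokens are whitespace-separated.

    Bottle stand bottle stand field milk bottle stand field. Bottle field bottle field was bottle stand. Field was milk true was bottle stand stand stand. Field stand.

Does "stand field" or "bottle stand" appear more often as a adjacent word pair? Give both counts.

"stand field": 4 occurrences
"bottle stand": 5 occurrences

"bottle stand" (5 vs 4)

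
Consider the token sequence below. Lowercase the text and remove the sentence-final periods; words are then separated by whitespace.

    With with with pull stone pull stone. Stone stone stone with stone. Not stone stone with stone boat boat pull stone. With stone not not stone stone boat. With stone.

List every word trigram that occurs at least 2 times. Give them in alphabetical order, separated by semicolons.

Trigram counts meeting the condition (at least 2 times):
  not stone stone: 2
  stone stone stone: 2
  stone stone with: 2
  stone with stone: 3
  with stone not: 2

not stone stone; stone stone stone; stone stone with; stone with stone; with stone not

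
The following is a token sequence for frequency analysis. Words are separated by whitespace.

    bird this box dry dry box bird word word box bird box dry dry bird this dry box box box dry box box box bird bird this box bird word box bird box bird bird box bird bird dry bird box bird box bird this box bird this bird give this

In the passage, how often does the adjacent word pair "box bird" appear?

Scanning the 50 overlapping bigram windows for "box bird":
  position 6–7: box bird
  position 10–11: box bird
  position 24–25: box bird
  position 28–29: box bird
  position 31–32: box bird
  position 33–34: box bird
  position 36–37: box bird
  position 41–42: box bird
  position 43–44: box bird
  position 46–47: box bird

10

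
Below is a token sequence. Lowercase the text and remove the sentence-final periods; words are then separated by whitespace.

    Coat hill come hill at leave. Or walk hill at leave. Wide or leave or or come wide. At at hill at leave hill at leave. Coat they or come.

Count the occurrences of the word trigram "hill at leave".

4

Scanning the 28 overlapping trigram windows for "hill at leave":
  position 4–6: hill at leave
  position 9–11: hill at leave
  position 21–23: hill at leave
  position 24–26: hill at leave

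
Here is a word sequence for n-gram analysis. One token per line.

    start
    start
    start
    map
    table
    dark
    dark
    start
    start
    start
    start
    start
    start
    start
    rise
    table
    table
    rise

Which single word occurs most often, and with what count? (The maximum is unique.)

"start", 10 times

Unigram frequencies (highest first):
  start: 10
  table: 3
  dark: 2
  rise: 2
  map: 1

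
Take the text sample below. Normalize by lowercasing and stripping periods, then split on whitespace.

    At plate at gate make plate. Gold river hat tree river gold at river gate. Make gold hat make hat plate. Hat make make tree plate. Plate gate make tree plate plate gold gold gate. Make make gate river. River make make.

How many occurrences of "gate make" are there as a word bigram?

Scanning the 41 overlapping bigram windows for "gate make":
  position 4–5: gate make
  position 15–16: gate make
  position 28–29: gate make
  position 35–36: gate make

4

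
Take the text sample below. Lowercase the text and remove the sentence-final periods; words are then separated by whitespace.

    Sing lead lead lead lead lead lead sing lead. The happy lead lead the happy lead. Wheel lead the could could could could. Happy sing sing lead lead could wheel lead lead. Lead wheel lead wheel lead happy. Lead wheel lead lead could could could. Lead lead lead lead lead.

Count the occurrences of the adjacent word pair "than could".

0

Scanning the 49 overlapping bigram windows for "than could":
  (none found)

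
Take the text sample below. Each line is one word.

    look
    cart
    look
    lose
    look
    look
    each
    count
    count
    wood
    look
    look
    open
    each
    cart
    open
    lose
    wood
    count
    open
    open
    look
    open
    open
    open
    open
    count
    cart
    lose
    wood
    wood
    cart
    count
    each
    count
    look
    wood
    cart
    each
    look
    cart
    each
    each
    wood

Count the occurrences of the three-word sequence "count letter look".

Scanning the 42 overlapping trigram windows for "count letter look":
  (none found)

0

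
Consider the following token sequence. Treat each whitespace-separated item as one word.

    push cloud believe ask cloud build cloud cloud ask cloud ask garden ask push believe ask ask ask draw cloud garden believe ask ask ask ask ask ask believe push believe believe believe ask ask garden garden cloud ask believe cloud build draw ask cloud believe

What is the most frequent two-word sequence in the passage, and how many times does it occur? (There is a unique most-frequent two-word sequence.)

"ask ask", 8 times

Bigram frequencies (highest first):
  ask ask: 8
  believe ask: 4
  ask cloud: 3
  cloud ask: 3
  cloud believe: 2
  cloud build: 2
  … (19 more, each ≤ 2)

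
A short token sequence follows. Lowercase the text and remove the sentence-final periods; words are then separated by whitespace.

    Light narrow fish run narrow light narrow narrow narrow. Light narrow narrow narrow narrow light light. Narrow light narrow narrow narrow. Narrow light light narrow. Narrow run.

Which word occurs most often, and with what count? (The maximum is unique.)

"narrow", 16 times

Unigram frequencies (highest first):
  narrow: 16
  light: 8
  run: 2
  fish: 1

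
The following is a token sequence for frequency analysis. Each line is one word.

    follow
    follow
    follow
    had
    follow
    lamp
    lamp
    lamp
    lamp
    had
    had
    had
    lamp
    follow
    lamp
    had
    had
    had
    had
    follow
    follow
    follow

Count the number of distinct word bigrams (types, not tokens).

22 tokens → 21 bigram windows in total.
Repeated bigrams (each contributes count−1 duplicates):
  had had: 5
  follow follow: 4
  lamp lamp: 3
  follow lamp: 2
  had follow: 2
  lamp had: 2
12 duplicate windows → 21 − 12 = 9 distinct.

9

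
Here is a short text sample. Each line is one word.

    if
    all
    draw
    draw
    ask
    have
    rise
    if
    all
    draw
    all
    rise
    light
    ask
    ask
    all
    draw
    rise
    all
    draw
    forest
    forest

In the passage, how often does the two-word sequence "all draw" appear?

Scanning the 21 overlapping bigram windows for "all draw":
  position 2–3: all draw
  position 9–10: all draw
  position 16–17: all draw
  position 19–20: all draw

4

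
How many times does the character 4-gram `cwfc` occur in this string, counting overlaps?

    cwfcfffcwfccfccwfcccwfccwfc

Sliding a length-4 window over the 27 characters (24 positions):
  position 1–4: cwfc
  position 8–11: cwfc
  position 15–18: cwfc
  position 20–23: cwfc
  position 24–27: cwfc

5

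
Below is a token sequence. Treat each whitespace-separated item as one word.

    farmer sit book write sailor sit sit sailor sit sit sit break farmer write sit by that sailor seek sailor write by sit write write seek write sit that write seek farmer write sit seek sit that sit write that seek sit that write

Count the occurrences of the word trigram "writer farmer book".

0

Scanning the 42 overlapping trigram windows for "writer farmer book":
  (none found)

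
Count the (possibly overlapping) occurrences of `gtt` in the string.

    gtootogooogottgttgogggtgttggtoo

2

Sliding a length-3 window over the 31 characters (29 positions):
  position 15–17: gtt
  position 24–26: gtt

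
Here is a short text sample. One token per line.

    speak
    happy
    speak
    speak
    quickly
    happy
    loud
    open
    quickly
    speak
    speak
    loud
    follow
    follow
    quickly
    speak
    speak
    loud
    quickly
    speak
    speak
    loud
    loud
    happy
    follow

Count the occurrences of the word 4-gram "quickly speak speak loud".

3

Scanning the 22 overlapping 4-gram windows for "quickly speak speak loud":
  position 9–12: quickly speak speak loud
  position 15–18: quickly speak speak loud
  position 19–22: quickly speak speak loud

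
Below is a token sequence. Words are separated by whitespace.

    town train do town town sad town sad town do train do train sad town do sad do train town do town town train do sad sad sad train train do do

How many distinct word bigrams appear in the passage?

32 tokens → 31 bigram windows in total.
Repeated bigrams (each contributes count−1 duplicates):
  train do: 4
  do train: 3
  sad town: 3
  town do: 3
  do sad: 2
  do town: 2
  sad sad: 2
  town sad: 2
  … (2 more repeated)
15 duplicate windows → 31 − 15 = 16 distinct.

16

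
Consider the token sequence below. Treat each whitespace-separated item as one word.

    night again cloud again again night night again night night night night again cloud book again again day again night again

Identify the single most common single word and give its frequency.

Unigram frequencies (highest first):
  again: 9
  night: 8
  cloud: 2
  book: 1
  day: 1

"again", 9 times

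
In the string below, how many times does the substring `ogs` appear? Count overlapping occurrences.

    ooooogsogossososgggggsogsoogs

3

Sliding a length-3 window over the 29 characters (27 positions):
  position 5–7: ogs
  position 23–25: ogs
  position 27–29: ogs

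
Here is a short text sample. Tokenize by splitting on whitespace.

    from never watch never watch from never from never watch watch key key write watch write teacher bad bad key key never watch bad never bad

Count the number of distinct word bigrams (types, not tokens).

26 tokens → 25 bigram windows in total.
Repeated bigrams (each contributes count−1 duplicates):
  never watch: 4
  from never: 3
  key key: 2
6 duplicate windows → 25 − 6 = 19 distinct.

19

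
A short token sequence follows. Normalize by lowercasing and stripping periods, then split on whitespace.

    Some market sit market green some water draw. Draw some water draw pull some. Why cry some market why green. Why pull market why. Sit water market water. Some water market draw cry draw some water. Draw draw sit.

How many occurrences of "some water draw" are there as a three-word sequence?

3

Scanning the 37 overlapping trigram windows for "some water draw":
  position 6–8: some water draw
  position 10–12: some water draw
  position 35–37: some water draw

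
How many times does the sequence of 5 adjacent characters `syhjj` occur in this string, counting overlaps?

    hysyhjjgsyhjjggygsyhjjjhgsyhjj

4

Sliding a length-5 window over the 30 characters (26 positions):
  position 3–7: syhjj
  position 9–13: syhjj
  position 18–22: syhjj
  position 26–30: syhjj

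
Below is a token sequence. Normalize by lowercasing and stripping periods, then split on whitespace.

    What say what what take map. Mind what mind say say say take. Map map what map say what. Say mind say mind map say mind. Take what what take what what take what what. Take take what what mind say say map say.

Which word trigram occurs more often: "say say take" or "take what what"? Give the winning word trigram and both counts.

"take what what" (4 vs 1)

"say say take": 1 occurrence
"take what what": 4 occurrences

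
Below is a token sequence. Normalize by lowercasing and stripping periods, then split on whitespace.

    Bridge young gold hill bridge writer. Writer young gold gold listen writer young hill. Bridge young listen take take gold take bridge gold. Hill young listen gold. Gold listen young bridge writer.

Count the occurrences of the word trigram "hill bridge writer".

1

Scanning the 30 overlapping trigram windows for "hill bridge writer":
  position 4–6: hill bridge writer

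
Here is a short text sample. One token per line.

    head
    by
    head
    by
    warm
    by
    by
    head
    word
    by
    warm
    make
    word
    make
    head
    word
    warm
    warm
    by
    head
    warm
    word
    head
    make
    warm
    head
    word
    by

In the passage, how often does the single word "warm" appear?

6

Scanning the 28 tokens for "warm":
  position 5: warm
  position 11: warm
  position 17: warm
  position 18: warm
  position 21: warm
  position 25: warm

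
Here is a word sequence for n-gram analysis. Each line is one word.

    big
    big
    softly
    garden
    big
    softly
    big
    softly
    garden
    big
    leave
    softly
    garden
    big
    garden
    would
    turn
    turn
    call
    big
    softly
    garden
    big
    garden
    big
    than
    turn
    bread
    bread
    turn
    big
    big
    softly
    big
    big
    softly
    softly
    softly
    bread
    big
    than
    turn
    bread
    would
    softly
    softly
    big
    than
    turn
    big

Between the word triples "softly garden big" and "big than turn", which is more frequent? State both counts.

"softly garden big": 4 occurrences
"big than turn": 3 occurrences

"softly garden big" (4 vs 3)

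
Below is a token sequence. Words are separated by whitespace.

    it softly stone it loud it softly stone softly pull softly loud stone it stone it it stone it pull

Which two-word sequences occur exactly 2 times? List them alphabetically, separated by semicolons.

Bigram counts meeting the condition (exactly 2 times):
  it softly: 2
  it stone: 2
  softly stone: 2

it softly; it stone; softly stone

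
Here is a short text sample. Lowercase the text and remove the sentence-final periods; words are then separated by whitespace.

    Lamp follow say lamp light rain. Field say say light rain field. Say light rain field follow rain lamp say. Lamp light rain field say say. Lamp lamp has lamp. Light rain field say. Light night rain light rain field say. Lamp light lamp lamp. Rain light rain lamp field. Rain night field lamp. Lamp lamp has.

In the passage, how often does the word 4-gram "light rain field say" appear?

Scanning the 54 overlapping 4-gram windows for "light rain field say":
  position 5–8: light rain field say
  position 10–13: light rain field say
  position 22–25: light rain field say
  position 31–34: light rain field say
  position 38–41: light rain field say

5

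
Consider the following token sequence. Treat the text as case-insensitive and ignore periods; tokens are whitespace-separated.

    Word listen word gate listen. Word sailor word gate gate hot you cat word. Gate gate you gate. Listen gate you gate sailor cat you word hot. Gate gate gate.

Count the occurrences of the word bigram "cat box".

0

Scanning the 29 overlapping bigram windows for "cat box":
  (none found)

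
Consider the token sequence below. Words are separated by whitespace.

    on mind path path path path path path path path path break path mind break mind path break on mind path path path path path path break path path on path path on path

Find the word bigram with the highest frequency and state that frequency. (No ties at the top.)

Bigram frequencies (highest first):
  path path: 15
  mind path: 3
  path break: 3
  on mind: 2
  break path: 2
  path on: 2
  … (5 more, each ≤ 2)

"path path", 15 times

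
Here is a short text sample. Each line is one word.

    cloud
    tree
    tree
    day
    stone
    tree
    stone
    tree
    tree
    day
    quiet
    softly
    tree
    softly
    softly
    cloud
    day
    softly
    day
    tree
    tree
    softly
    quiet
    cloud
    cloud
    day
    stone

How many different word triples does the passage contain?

27 tokens → 25 trigram windows in total.
Repeated trigrams (each contributes count−1 duplicates):
  tree tree day: 2
1 duplicate windows → 25 − 1 = 24 distinct.

24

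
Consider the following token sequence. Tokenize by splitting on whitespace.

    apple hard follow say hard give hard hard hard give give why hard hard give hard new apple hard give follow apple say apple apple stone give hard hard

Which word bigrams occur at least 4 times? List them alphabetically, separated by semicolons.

hard give; hard hard

Bigram counts meeting the condition (at least 4 times):
  hard give: 4
  hard hard: 4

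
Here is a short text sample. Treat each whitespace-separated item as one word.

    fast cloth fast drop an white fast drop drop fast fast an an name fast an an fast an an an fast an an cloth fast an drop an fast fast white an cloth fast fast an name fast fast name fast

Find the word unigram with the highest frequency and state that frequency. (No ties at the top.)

"fast", 16 times

Unigram frequencies (highest first):
  fast: 16
  an: 14
  drop: 4
  cloth: 3
  name: 3
  white: 2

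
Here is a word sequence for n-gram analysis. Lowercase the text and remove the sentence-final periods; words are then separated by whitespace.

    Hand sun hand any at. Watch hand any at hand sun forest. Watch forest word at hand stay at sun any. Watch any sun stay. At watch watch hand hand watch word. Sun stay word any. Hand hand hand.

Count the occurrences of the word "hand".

Scanning the 39 tokens for "hand":
  position 1: hand
  position 3: hand
  position 7: hand
  position 10: hand
  position 17: hand
  position 29: hand
  position 30: hand
  position 37: hand
  position 38: hand
  position 39: hand

10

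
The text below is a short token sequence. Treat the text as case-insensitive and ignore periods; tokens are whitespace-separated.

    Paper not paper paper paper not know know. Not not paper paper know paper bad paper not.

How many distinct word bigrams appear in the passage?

11

17 tokens → 16 bigram windows in total.
Repeated bigrams (each contributes count−1 duplicates):
  paper not: 3
  paper paper: 3
  not paper: 2
5 duplicate windows → 16 − 5 = 11 distinct.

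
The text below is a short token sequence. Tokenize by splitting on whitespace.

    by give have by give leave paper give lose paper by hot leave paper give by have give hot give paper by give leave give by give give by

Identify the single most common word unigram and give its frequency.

"give", 10 times

Unigram frequencies (highest first):
  give: 10
  by: 7
  paper: 4
  leave: 3
  have: 2
  hot: 2
  … (1 more, each ≤ 1)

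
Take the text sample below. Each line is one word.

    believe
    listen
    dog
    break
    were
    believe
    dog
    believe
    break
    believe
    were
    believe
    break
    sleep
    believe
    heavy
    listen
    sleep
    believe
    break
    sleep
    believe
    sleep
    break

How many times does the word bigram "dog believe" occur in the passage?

Scanning the 23 overlapping bigram windows for "dog believe":
  position 7–8: dog believe

1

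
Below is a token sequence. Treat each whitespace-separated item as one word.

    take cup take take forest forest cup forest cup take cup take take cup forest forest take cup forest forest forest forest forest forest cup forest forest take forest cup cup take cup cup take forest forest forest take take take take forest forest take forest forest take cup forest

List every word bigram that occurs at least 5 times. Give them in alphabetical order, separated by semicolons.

cup forest; cup take; forest forest; forest take; take cup; take forest; take take

Bigram counts meeting the condition (at least 5 times):
  cup forest: 5
  cup take: 5
  forest forest: 12
  forest take: 5
  take cup: 6
  take forest: 5
  take take: 5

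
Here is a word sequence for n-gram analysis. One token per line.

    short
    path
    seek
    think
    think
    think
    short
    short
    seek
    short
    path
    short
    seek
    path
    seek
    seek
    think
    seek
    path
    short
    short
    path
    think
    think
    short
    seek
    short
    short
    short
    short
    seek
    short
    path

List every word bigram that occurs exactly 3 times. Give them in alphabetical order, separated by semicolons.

seek short; think think

Bigram counts meeting the condition (exactly 3 times):
  seek short: 3
  think think: 3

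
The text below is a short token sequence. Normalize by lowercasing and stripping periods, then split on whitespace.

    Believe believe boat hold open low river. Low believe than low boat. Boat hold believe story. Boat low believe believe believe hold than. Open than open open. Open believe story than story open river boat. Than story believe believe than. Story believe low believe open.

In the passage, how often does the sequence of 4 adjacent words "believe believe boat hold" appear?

1

Scanning the 42 overlapping 4-gram windows for "believe believe boat hold":
  position 1–4: believe believe boat hold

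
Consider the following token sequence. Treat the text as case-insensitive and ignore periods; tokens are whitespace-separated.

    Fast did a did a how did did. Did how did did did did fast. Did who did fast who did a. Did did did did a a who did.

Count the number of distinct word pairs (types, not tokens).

30 tokens → 29 bigram windows in total.
Repeated bigrams (each contributes count−1 duplicates):
  did did: 8
  did a: 4
  who did: 3
  a did: 2
  did fast: 2
  fast did: 2
  how did: 2
16 duplicate windows → 29 − 16 = 13 distinct.

13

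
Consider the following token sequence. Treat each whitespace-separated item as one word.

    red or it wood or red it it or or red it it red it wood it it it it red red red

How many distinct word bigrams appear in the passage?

23 tokens → 22 bigram windows in total.
Repeated bigrams (each contributes count−1 duplicates):
  it it: 5
  red it: 3
  it red: 2
  it wood: 2
  or red: 2
  red red: 2
10 duplicate windows → 22 − 10 = 12 distinct.

12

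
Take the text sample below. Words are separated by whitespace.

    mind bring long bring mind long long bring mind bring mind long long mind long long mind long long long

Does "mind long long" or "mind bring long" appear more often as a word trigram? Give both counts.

"mind long long": 4 occurrences
"mind bring long": 1 occurrence

"mind long long" (4 vs 1)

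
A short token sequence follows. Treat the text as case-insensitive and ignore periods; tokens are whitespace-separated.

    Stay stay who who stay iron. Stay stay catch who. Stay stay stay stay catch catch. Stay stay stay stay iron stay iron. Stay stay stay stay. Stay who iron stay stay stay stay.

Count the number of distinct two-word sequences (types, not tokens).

34 tokens → 33 bigram windows in total.
Repeated bigrams (each contributes count−1 duplicates):
  stay stay: 15
  iron stay: 4
  stay iron: 3
  stay catch: 2
  stay who: 2
  who stay: 2
22 duplicate windows → 33 − 22 = 11 distinct.

11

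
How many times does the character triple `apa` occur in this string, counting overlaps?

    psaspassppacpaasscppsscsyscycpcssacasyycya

Sliding a length-3 window over the 42 characters (40 positions):
  (no match at any position)

0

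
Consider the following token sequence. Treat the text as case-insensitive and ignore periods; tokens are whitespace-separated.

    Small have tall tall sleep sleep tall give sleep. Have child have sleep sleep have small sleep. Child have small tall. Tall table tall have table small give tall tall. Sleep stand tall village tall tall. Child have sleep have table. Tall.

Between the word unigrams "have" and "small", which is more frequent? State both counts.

"have": 8 occurrences
"small": 4 occurrences

"have" (8 vs 4)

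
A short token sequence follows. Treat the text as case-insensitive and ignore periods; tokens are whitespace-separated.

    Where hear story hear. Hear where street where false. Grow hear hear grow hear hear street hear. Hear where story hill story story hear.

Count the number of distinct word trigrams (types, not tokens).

20

24 tokens → 22 trigram windows in total.
Repeated trigrams (each contributes count−1 duplicates):
  grow hear hear: 2
  hear hear where: 2
2 duplicate windows → 22 − 2 = 20 distinct.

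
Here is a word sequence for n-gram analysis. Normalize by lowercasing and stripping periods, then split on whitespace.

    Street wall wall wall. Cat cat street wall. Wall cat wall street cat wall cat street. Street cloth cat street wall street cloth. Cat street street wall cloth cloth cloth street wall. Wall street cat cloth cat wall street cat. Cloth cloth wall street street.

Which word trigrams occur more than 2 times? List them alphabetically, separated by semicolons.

Trigram counts meeting the condition (more than 2 times):
  street wall wall: 3
  wall street cat: 3

street wall wall; wall street cat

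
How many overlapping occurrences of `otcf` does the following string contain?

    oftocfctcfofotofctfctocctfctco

Sliding a length-4 window over the 30 characters (27 positions):
  (no match at any position)

0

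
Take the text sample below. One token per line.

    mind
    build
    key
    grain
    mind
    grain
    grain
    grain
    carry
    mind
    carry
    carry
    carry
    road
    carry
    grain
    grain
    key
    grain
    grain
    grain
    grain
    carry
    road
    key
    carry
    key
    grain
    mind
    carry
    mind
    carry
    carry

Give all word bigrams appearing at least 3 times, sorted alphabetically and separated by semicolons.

Bigram counts meeting the condition (at least 3 times):
  carry carry: 3
  grain grain: 6
  key grain: 3
  mind carry: 3

carry carry; grain grain; key grain; mind carry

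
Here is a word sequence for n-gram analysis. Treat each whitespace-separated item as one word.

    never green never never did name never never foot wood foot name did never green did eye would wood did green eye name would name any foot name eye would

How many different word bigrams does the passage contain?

30 tokens → 29 bigram windows in total.
Repeated bigrams (each contributes count−1 duplicates):
  eye would: 2
  foot name: 2
  never green: 2
  never never: 2
4 duplicate windows → 29 − 4 = 25 distinct.

25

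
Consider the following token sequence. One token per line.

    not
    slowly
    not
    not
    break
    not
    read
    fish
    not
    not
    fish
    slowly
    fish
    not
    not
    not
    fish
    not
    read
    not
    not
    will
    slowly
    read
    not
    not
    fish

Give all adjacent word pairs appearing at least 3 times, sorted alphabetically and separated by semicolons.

fish not; not fish; not not

Bigram counts meeting the condition (at least 3 times):
  fish not: 3
  not fish: 3
  not not: 6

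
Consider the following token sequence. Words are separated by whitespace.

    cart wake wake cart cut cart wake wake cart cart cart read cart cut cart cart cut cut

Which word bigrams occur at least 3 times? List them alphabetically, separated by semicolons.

Bigram counts meeting the condition (at least 3 times):
  cart cart: 3
  cart cut: 3

cart cart; cart cut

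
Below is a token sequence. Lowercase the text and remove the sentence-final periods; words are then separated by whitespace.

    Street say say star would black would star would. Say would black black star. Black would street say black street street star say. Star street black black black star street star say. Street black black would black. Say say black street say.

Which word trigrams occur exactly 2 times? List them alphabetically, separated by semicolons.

black black star; say black street; street black black; street star say

Trigram counts meeting the condition (exactly 2 times):
  black black star: 2
  say black street: 2
  street black black: 2
  street star say: 2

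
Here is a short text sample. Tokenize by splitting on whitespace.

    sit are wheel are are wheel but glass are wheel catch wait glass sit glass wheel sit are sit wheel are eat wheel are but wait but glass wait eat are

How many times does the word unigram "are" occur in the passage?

Scanning the 31 tokens for "are":
  position 2: are
  position 4: are
  position 5: are
  position 9: are
  position 18: are
  position 21: are
  position 24: are
  position 31: are

8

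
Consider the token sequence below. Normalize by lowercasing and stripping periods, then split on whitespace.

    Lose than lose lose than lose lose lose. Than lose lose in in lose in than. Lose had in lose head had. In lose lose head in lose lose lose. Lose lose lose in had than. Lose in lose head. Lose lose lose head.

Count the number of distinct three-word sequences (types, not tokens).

27

44 tokens → 42 trigram windows in total.
Repeated trigrams (each contributes count−1 duplicates):
  lose lose lose: 6
  lose than lose: 3
  than lose lose: 3
  had in lose: 2
  in lose head: 2
  in lose lose: 2
  lose lose head: 2
  lose lose in: 2
  … (1 more repeated)
15 duplicate windows → 42 − 15 = 27 distinct.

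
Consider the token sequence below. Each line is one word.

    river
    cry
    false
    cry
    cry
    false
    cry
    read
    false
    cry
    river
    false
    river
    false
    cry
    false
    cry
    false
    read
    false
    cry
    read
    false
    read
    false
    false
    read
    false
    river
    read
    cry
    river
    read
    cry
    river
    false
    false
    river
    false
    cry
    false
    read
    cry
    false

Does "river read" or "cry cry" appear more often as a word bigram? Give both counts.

"river read": 2 occurrences
"cry cry": 1 occurrence

"river read" (2 vs 1)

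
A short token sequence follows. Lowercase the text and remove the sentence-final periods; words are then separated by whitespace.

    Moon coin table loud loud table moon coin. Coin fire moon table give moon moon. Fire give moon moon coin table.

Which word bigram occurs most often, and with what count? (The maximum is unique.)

Bigram frequencies (highest first):
  moon coin: 3
  coin table: 2
  give moon: 2
  moon moon: 2
  table loud: 1
  loud loud: 1
  … (9 more, each ≤ 1)

"moon coin", 3 times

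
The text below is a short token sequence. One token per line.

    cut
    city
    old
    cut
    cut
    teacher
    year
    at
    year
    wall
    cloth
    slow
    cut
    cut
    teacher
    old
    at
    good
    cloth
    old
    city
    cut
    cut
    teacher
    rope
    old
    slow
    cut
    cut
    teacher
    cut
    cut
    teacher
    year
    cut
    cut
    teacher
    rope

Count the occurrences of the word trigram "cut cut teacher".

Scanning the 36 overlapping trigram windows for "cut cut teacher":
  position 4–6: cut cut teacher
  position 13–15: cut cut teacher
  position 22–24: cut cut teacher
  position 28–30: cut cut teacher
  position 31–33: cut cut teacher
  position 35–37: cut cut teacher

6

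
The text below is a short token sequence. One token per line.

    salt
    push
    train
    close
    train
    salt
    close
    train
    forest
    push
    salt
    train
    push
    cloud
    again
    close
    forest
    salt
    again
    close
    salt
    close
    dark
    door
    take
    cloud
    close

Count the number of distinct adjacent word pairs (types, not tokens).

23

27 tokens → 26 bigram windows in total.
Repeated bigrams (each contributes count−1 duplicates):
  again close: 2
  close train: 2
  salt close: 2
3 duplicate windows → 26 − 3 = 23 distinct.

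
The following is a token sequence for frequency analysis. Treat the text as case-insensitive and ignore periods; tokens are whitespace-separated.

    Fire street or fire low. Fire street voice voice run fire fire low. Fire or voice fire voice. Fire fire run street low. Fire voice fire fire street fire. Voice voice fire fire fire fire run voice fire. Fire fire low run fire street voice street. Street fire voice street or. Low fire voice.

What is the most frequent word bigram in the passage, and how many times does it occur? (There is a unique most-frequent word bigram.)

"fire fire", 8 times

Bigram frequencies (highest first):
  fire fire: 8
  voice fire: 5
  fire voice: 5
  fire street: 4
  low fire: 4
  fire low: 3
  … (17 more, each ≤ 2)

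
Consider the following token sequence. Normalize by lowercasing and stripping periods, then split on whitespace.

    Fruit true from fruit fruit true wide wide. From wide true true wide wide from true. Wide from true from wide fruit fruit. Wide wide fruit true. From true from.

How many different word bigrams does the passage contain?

30 tokens → 29 bigram windows in total.
Repeated bigrams (each contributes count−1 duplicates):
  true from: 4
  from true: 3
  fruit true: 3
  true wide: 3
  wide from: 3
  wide wide: 3
  from wide: 2
  fruit fruit: 2
  … (1 more repeated)
16 duplicate windows → 29 − 16 = 13 distinct.

13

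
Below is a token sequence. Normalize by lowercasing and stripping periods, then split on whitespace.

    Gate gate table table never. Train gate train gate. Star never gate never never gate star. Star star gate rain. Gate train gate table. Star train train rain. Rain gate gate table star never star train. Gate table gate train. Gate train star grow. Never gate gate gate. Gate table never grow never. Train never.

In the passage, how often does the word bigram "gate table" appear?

5

Scanning the 54 overlapping bigram windows for "gate table":
  position 2–3: gate table
  position 23–24: gate table
  position 31–32: gate table
  position 37–38: gate table
  position 49–50: gate table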